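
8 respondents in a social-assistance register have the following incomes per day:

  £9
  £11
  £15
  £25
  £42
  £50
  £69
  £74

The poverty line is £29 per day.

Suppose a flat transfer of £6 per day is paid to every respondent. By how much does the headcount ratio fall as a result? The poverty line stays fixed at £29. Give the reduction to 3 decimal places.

Before: below the line — £9, £11, £15, £25; headcount ratio = 0.50000.
After the £6 transfer: below the line — £15, £17, £21; headcount ratio = 0.37500.
Reduction = 0.50000 − 0.37500 = 0.125.

0.125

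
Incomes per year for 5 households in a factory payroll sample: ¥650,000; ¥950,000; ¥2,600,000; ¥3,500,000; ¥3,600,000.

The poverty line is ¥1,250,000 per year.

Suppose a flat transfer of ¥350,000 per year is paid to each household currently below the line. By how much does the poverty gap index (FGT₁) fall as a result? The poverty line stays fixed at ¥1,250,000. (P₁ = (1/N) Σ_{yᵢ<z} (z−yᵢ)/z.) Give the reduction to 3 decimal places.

Before: below the line — ¥650,000, ¥950,000; poverty gap index (FGT₁) = 0.14400.
After the ¥350,000 transfer: below the line — ¥1,000,000; poverty gap index (FGT₁) = 0.04000.
Reduction = 0.14400 − 0.04000 = 0.104.

0.104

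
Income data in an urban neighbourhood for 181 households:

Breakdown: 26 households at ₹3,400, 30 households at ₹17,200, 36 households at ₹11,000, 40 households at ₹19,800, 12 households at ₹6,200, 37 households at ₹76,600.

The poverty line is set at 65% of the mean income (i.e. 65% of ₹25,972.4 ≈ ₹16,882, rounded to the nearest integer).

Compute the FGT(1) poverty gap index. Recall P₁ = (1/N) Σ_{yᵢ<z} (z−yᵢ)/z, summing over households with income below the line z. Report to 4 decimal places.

Below the line: 26×₹3,400, 12×₹6,200, 36×₹11,000 (q = 74 of N = 181).
Relative gaps: (16882−3400)/16882 = 0.7986 (×26); (16882−6200)/16882 = 0.6327 (×12); (16882−11000)/16882 = 0.3484 (×36).
Sum of shortfalls = 40.899656; P₁ averages over all N: 40.899656 / 181 = 0.2260.

0.2260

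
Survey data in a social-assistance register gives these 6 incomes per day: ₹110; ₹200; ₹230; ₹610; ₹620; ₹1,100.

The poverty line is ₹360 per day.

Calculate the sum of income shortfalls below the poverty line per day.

₹540

Incomes under z: ₹110, ₹200, ₹230 (q = 3 of N = 6).
Individual gaps: 360−110 = 250; 360−200 = 160; 360−230 = 130.
Aggregate gap = ₹540.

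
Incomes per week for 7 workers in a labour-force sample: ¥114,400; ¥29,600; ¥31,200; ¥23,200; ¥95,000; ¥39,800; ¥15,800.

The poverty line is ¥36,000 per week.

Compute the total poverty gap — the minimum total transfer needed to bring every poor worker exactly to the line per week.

¥44,200

Below the line: ¥15,800, ¥23,200, ¥29,600, ¥31,200 (q = 4 of N = 7).
Individual gaps: 36000−15800 = 20200; 36000−23200 = 12800; 36000−29600 = 6400; 36000−31200 = 4800.
Aggregate gap = ¥44,200.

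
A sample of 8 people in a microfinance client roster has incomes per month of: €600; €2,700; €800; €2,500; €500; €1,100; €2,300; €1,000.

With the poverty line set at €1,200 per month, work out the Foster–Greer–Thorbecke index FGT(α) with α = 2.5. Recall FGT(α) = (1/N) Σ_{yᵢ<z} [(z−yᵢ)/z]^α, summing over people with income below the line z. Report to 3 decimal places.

0.064

Poor units: €500, €600, €800, €1,000, €1,100 (q = 5 of N = 8).
Normalized shortfalls: (1200−500)/1200 = 0.5833; (1200−600)/1200 = 0.5000; (1200−800)/1200 = 0.3333; (1200−1000)/1200 = 0.1667; (1200−1100)/1200 = 0.0833.
Raised to α = 2.5: 0.25989; 0.17678; 0.06415; 0.01134; 0.00200.
Sum = 0.514163; FGT(2.5) = 0.514163 / 8 = 0.064.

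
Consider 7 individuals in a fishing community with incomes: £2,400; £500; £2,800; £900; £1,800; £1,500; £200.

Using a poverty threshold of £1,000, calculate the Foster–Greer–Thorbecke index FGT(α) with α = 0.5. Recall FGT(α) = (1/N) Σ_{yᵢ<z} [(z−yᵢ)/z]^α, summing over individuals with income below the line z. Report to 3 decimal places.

0.274

Below the line: £200, £500, £900 (q = 3 of N = 7).
Shortfall ratios: (1000−200)/1000 = 0.8000; (1000−500)/1000 = 0.5000; (1000−900)/1000 = 0.1000.
Raised to α = 0.5: 0.89443; 0.70711; 0.31623.
Sum = 1.917762; FGT(0.5) = 1.917762 / 7 = 0.274.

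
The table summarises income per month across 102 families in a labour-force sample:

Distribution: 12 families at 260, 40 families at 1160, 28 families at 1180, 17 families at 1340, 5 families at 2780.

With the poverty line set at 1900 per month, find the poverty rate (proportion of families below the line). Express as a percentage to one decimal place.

95.1%

97 of the 102 families have income below 1900.
H = 97/102 = 95.1%.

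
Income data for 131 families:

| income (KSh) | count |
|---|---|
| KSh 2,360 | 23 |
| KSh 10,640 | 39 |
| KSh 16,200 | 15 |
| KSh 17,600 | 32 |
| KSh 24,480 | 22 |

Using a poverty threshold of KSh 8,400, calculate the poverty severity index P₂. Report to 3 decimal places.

0.091

Incomes under z: 23×KSh 2,360 (q = 23 of N = 131).
Relative gaps: (8400−2360)/8400 = 0.7190 (×23).
Squared: 0.5170 (×23).
Sum = 11.891678; P₂ = 11.891678 / 131 = 0.091.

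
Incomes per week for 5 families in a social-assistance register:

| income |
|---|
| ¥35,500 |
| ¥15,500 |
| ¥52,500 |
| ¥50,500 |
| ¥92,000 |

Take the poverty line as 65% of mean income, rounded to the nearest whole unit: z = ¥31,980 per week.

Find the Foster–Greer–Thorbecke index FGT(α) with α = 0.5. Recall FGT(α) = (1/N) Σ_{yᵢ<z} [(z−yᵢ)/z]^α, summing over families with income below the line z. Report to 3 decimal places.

0.144

Below z: ¥15,500 (q = 1 of N = 5).
Relative gaps: (31980−15500)/31980 = 0.5153.
Raised to α = 0.5: 0.71786.
Sum = 0.717859; FGT(0.5) = 0.717859 / 5 = 0.144.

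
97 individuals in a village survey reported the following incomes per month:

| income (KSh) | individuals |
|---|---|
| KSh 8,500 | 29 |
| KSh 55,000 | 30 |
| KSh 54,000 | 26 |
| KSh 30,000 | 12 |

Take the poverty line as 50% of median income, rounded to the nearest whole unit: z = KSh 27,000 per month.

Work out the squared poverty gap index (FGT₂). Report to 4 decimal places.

Incomes under z: 29×KSh 8,500 (q = 29 of N = 97).
Relative gaps: (27000−8500)/27000 = 0.6852 (×29).
Squared: 0.4695 (×29).
Sum = 13.614883; P₂ = 13.614883 / 97 = 0.1404.

0.1404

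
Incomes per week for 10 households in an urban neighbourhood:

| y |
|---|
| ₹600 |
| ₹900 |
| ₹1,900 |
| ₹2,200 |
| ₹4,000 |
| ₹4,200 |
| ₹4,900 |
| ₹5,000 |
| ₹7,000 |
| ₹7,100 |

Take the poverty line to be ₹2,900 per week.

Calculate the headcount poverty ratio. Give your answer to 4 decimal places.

0.4000

4 of the 10 households have income below ₹2,900.
H = 4/10 = 0.4000.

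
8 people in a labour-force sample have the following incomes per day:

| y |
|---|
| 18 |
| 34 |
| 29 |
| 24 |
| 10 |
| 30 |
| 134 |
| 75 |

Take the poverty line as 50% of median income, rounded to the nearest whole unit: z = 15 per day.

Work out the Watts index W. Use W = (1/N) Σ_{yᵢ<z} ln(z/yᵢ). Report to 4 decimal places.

0.0507

Poor units: 10 (q = 1 of N = 8).
Log shortfalls: ln(15/10) = 0.4055.
W = 0.405465 / 8 = 0.0507.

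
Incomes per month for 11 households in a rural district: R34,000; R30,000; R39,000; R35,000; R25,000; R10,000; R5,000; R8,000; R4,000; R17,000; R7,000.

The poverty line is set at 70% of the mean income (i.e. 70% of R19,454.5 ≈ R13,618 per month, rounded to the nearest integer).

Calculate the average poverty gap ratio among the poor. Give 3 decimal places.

Poor units: R4,000, R5,000, R7,000, R8,000, R10,000 (q = 5 of N = 11).
Shortfall ratios (z−y)/z: 0.7063, 0.6328, 0.4860, 0.4125, 0.2657; sum = 2.503304.
I averages over the q = 5 poor units only: 2.503304 / 5 = 0.501.

0.501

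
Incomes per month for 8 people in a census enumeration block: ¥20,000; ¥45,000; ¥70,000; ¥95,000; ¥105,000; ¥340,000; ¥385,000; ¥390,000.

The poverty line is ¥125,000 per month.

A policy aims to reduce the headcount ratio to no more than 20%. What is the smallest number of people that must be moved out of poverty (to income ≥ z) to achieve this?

5 of the 8 people are poor, so H = 5/8 = 0.625.
A headcount ratio of at most 20% allows at most ⌊0.20 × 8⌋ = 1 poor people.
So at least 5 − 1 = 4 must be lifted.

4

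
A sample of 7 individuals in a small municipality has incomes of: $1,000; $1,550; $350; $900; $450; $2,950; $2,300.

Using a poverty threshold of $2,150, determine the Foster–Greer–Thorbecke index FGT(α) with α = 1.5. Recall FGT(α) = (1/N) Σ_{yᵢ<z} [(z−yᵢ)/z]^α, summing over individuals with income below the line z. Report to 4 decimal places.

0.3502

Below z: $350, $450, $900, $1,000, $1,550 (q = 5 of N = 7).
Gap ratios (z−y)/z: (2150−350)/2150 = 0.8372; (2150−450)/2150 = 0.7907; (2150−900)/2150 = 0.5814; (2150−1000)/2150 = 0.5349; (2150−1550)/2150 = 0.2791.
Raised to α = 1.5: 0.76604; 0.70310; 0.44331; 0.39119; 0.14742.
Sum = 2.451062; FGT(1.5) = 2.451062 / 7 = 0.3502.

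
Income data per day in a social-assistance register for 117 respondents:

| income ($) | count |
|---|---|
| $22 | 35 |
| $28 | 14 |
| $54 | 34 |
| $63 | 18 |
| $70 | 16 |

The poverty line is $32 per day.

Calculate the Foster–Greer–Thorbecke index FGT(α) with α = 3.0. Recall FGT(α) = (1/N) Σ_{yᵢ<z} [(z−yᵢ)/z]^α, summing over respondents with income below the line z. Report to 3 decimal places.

0.009

Incomes under z: 35×$22, 14×$28 (q = 49 of N = 117).
Gap ratios (z−y)/z: (32−22)/32 = 0.3125 (×35); (32−28)/32 = 0.1250 (×14).
Raised to α = 3.0: 0.03052 (×35); 0.00195 (×14).
Sum = 1.095459; FGT(3.0) = 1.095459 / 117 = 0.009.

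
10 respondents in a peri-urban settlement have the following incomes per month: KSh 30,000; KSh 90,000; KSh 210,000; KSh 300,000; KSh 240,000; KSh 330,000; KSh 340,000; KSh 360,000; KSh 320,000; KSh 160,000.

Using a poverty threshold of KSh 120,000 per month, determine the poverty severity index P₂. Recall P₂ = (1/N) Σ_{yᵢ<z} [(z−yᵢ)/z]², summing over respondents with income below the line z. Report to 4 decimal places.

Poor units: KSh 30,000, KSh 90,000 (q = 2 of N = 10).
Shortfall ratios: (120000−30000)/120000 = 0.7500; (120000−90000)/120000 = 0.2500.
Squared: 0.5625; 0.0625.
Sum = 0.625000; P₂ = 0.625000 / 10 = 0.0625.

0.0625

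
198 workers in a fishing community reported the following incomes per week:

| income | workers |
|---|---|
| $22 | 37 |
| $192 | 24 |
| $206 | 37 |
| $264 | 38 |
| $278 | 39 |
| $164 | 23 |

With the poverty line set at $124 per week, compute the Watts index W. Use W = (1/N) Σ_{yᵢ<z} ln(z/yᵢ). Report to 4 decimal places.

0.3231

Poor units: 37×$22 (q = 37 of N = 198).
Log shortfalls: ln(124/22) = 1.7292 (×37).
W = 63.981847 / 198 = 0.3231.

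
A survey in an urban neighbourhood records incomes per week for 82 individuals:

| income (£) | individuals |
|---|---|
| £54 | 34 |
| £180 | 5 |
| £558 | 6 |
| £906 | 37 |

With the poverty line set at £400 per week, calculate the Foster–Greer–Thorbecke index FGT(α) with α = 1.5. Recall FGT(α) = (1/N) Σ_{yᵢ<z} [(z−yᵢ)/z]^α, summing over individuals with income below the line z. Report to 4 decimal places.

Incomes under z: 34×£54, 5×£180 (q = 39 of N = 82).
Gap ratios (z−y)/z: (400−54)/400 = 0.8650 (×34); (400−180)/400 = 0.5500 (×5).
Raised to α = 1.5: 0.80450 (×34); 0.40789 (×5).
Sum = 29.392336; FGT(1.5) = 29.392336 / 82 = 0.3584.

0.3584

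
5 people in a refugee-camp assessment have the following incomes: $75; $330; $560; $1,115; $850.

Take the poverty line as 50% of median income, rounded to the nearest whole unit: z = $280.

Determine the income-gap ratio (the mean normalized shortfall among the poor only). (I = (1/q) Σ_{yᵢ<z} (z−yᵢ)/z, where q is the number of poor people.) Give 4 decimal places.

0.7321

Below z: $75 (q = 1 of N = 5).
Shortfall ratios (z−y)/z: 0.7321; sum = 0.732143.
I averages over the q = 1 poor units only: 0.732143 / 1 = 0.7321.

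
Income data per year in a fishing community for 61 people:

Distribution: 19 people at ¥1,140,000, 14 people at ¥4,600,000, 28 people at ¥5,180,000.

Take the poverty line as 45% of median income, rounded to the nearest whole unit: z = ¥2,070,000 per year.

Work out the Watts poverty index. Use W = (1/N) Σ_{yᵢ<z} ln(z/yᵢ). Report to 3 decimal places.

Incomes under z: 19×¥1,140,000 (q = 19 of N = 61).
ln(z/y) terms: ln(2070000/1140000) = 0.5965 (×19).
W = 11.333887 / 61 = 0.186.

0.186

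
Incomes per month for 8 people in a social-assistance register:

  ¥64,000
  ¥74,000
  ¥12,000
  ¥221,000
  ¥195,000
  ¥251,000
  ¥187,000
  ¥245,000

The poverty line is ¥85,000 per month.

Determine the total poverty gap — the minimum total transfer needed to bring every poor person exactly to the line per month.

Below the line: ¥12,000, ¥64,000, ¥74,000 (q = 3 of N = 8).
Individual gaps: 85000−12000 = 73000; 85000−64000 = 21000; 85000−74000 = 11000.
Aggregate gap = ¥105,000.

¥105,000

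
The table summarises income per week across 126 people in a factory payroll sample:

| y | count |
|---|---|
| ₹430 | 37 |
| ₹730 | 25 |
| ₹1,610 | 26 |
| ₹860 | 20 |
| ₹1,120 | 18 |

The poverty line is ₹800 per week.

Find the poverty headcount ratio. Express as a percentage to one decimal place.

62 of the 126 people have income below ₹800.
H = 62/126 = 49.2%.

49.2%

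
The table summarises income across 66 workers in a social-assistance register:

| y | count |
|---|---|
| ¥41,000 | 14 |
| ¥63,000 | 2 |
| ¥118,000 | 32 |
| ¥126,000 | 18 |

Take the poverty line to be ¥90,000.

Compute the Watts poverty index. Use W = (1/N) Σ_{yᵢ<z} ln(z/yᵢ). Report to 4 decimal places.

0.1776

Below the line: 14×¥41,000, 2×¥63,000 (q = 16 of N = 66).
Log gaps: ln(90000/41000) = 0.7862 (×14); ln(90000/63000) = 0.3567 (×2).
W = 11.720676 / 66 = 0.1776.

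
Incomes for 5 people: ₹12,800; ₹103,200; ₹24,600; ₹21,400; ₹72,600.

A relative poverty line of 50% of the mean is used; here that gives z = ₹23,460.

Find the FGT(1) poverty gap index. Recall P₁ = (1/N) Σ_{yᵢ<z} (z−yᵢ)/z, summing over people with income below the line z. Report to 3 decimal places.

0.108

Incomes under z: ₹12,800, ₹21,400 (q = 2 of N = 5).
Gap ratios (z−y)/z: (23460−12800)/23460 = 0.4544; (23460−21400)/23460 = 0.0878.
Sum of shortfalls = 0.542199; P₁ averages over all N: 0.542199 / 5 = 0.108.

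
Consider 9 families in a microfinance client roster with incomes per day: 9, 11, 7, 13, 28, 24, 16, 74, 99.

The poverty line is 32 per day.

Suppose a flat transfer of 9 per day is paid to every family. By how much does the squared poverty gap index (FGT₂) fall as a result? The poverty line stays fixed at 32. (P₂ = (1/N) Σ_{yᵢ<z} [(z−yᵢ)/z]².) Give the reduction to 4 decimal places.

Before: below the line — 7, 9, 11, 13, 16, 24, 28; squared poverty gap index (FGT₂) = 0.248698.
After the 9 transfer: below the line — 16, 18, 20, 22, 25; squared poverty gap index (FGT₂) = 0.080838.
Reduction = 0.248698 − 0.080838 = 0.1679.

0.1679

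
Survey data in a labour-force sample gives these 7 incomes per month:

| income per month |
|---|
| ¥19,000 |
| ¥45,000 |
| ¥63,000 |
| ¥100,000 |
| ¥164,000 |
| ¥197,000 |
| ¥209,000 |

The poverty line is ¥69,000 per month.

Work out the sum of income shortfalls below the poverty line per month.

¥80,000

Below z: ¥19,000, ¥45,000, ¥63,000 (q = 3 of N = 7).
Individual gaps: 69000−19000 = 50000; 69000−45000 = 24000; 69000−63000 = 6000.
Aggregate gap = ¥80,000.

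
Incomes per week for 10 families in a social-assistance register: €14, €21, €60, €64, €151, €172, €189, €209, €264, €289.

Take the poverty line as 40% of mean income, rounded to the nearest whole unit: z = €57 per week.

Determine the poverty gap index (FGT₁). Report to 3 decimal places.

0.139

Below z: €14, €21 (q = 2 of N = 10).
Gap ratios (z−y)/z: (57−14)/57 = 0.7544; (57−21)/57 = 0.6316.
Σ = 1.385965. Dividing by the full population N = 10 gives P₁ = 0.139.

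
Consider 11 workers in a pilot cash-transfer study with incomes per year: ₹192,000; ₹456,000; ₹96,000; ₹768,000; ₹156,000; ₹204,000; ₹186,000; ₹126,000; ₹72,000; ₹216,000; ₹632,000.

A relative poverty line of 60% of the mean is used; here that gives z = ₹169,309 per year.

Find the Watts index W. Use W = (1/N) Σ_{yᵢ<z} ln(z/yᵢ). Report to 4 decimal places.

0.1636

Poor units: ₹72,000, ₹96,000, ₹126,000, ₹156,000 (q = 4 of N = 11).
ln(z/y) terms: ln(169309/72000) = 0.8551; ln(169309/96000) = 0.5674; ln(169309/126000) = 0.2954; ln(169309/156000) = 0.0819.
W = 1.799750 / 11 = 0.1636.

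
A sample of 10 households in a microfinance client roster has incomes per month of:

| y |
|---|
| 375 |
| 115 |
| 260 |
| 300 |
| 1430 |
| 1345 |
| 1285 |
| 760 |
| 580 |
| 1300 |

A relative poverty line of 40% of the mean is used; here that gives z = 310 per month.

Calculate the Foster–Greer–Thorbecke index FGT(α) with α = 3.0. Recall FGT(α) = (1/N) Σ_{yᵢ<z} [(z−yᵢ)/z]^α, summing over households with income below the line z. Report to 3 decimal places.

Poor units: 115, 260, 300 (q = 3 of N = 10).
Gap ratios (z−y)/z: (310−115)/310 = 0.6290; (310−260)/310 = 0.1613; (310−300)/310 = 0.0323.
Raised to α = 3.0: 0.24890; 0.00420; 0.00003.
Sum = 0.253126; FGT(3.0) = 0.253126 / 10 = 0.025.

0.025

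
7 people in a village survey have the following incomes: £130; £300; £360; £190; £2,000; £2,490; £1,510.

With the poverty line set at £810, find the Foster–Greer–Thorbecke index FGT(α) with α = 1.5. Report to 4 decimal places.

Below z: £130, £190, £300, £360 (q = 4 of N = 7).
Shortfall ratios: (810−130)/810 = 0.8395; (810−190)/810 = 0.7654; (810−300)/810 = 0.6296; (810−360)/810 = 0.5556.
Raised to α = 1.5: 0.76919; 0.66967; 0.49961; 0.41409.
Sum = 2.352555; FGT(1.5) = 2.352555 / 7 = 0.3361.

0.3361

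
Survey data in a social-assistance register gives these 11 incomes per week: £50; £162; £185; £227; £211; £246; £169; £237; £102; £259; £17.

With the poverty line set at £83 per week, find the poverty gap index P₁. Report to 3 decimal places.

Incomes under z: £17, £50 (q = 2 of N = 11).
Shortfall ratios: (83−17)/83 = 0.7952; (83−50)/83 = 0.3976.
Σ = 1.192771. Dividing by the full population N = 11 gives P₁ = 0.108.

0.108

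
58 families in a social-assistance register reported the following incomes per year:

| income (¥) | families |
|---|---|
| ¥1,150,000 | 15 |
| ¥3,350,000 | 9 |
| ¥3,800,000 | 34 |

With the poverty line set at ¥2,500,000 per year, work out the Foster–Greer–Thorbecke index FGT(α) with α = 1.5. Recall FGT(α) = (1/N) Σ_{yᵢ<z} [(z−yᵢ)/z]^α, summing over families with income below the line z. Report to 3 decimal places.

0.103

Below z: 15×¥1,150,000 (q = 15 of N = 58).
Gap ratios (z−y)/z: (2500000−1150000)/2500000 = 0.5400 (×15).
Raised to α = 1.5: 0.39682 (×15).
Sum = 5.952260; FGT(1.5) = 5.952260 / 58 = 0.103.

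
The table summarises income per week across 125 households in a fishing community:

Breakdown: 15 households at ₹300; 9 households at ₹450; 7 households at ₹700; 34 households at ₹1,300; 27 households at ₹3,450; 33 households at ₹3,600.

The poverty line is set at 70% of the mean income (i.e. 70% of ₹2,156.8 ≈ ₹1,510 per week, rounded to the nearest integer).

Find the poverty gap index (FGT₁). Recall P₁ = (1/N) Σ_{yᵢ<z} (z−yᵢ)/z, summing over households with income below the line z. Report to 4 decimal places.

0.2146

Poor units: 15×₹300, 9×₹450, 7×₹700, 34×₹1,300 (q = 65 of N = 125).
Shortfall ratios: (1510−300)/1510 = 0.8013 (×15); (1510−450)/1510 = 0.7020 (×9); (1510−700)/1510 = 0.5364 (×7); (1510−1300)/1510 = 0.1391 (×34).
Σ = 26.821192. Dividing by the full population N = 125 gives P₁ = 0.2146.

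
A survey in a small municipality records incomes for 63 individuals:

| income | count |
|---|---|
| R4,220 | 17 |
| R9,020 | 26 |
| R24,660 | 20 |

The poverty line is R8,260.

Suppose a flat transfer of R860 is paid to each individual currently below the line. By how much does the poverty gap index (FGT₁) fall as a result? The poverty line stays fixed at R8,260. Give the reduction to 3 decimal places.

0.028

Before: below the line — 17×R4,220; poverty gap index (FGT₁) = 0.13198.
After the R860 transfer: below the line — 17×R5,080; poverty gap index (FGT₁) = 0.10389.
Reduction = 0.13198 − 0.10389 = 0.028.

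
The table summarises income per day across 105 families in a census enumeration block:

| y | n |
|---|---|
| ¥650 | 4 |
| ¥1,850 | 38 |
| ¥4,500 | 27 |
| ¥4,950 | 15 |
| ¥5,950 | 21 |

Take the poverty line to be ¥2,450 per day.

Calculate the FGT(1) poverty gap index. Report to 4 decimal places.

0.1166

Incomes under z: 4×¥650, 38×¥1,850 (q = 42 of N = 105).
Shortfall ratios: (2450−650)/2450 = 0.7347 (×4); (2450−1850)/2450 = 0.2449 (×38).
Sum of shortfalls = 12.244898; P₁ averages over all N: 12.244898 / 105 = 0.1166.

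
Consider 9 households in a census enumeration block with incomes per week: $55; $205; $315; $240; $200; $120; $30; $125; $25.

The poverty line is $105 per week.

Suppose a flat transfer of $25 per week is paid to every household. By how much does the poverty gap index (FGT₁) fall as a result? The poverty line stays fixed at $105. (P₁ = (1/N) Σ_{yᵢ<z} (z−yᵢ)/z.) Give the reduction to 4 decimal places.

Before: below the line — $25, $30, $55; poverty gap index (FGT₁) = 0.216931.
After the $25 transfer: below the line — $50, $55, $80; poverty gap index (FGT₁) = 0.137566.
Reduction = 0.216931 − 0.137566 = 0.0794.

0.0794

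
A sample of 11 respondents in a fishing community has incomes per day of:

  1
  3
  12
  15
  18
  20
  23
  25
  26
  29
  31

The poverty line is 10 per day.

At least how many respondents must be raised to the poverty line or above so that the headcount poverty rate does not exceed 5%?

2

Currently q = 2 of N = 11 are below the line (H = 0.182).
A headcount ratio of at most 5% allows at most ⌊0.05 × 11⌋ = 0 poor respondents.
So at least 2 − 0 = 2 must be lifted.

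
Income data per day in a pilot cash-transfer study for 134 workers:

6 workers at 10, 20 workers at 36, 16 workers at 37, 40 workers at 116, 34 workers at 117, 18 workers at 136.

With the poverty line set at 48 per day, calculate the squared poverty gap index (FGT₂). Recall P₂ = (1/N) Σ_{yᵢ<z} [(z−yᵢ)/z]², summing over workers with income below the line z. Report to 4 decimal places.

Incomes under z: 6×10, 20×36, 16×37 (q = 42 of N = 134).
Normalized shortfalls: (48−10)/48 = 0.7917 (×6); (48−36)/48 = 0.2500 (×20); (48−37)/48 = 0.2292 (×16).
Squared: 0.6267 (×6); 0.0625 (×20); 0.0525 (×16).
Sum = 5.850694; P₂ = 5.850694 / 134 = 0.0437.

0.0437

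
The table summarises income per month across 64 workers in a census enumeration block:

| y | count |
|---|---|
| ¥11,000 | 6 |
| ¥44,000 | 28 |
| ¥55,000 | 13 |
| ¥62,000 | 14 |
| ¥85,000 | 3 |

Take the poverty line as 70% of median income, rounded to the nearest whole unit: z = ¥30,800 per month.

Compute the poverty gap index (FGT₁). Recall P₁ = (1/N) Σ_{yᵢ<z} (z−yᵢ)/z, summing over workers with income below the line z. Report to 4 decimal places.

Poor units: 6×¥11,000 (q = 6 of N = 64).
Normalized shortfalls: (30800−11000)/30800 = 0.6429 (×6).
Sum of shortfalls = 3.857143; P₁ averages over all N: 3.857143 / 64 = 0.0603.

0.0603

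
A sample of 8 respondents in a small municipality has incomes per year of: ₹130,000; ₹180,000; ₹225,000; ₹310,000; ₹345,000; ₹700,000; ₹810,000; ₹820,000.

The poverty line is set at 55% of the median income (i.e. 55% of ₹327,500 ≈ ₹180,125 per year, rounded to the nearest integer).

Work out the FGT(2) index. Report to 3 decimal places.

0.010

Below the line: ₹130,000, ₹180,000 (q = 2 of N = 8).
Gap ratios (z−y)/z: (180125−130000)/180125 = 0.2783; (180125−180000)/180125 = 0.0007.
Squared: 0.0774; 0.0000.
Sum = 0.077440; P₂ = 0.077440 / 8 = 0.010.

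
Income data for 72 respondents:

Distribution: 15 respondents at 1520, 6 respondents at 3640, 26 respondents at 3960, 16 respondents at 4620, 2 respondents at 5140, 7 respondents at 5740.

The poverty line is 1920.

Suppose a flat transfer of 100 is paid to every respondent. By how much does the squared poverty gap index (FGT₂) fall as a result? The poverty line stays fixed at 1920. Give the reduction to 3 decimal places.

0.004

Before: below the line — 15×1520; squared poverty gap index (FGT₂) = 0.00904.
After the 100 transfer: below the line — 15×1620; squared poverty gap index (FGT₂) = 0.00509.
Reduction = 0.00904 − 0.00509 = 0.004.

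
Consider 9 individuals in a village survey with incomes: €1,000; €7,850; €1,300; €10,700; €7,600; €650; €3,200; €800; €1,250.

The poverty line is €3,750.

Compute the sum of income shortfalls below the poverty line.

€14,300

Below z: €650, €800, €1,000, €1,250, €1,300, €3,200 (q = 6 of N = 9).
Individual gaps: 3750−650 = 3100; 3750−800 = 2950; 3750−1000 = 2750; 3750−1250 = 2500; 3750−1300 = 2450; 3750−3200 = 550.
Aggregate gap = €14,300.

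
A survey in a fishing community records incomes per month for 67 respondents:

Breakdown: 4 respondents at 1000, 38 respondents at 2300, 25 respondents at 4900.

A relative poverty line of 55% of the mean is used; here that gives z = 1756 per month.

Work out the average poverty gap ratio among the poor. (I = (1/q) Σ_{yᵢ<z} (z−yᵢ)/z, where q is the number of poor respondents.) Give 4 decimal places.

0.4305

Incomes under z: 4×1000 (q = 4 of N = 67).
Shortfall ratios (z−y)/z: 0.4305 (×4); sum = 1.722096.
I averages over the q = 4 poor units only: 1.722096 / 4 = 0.4305.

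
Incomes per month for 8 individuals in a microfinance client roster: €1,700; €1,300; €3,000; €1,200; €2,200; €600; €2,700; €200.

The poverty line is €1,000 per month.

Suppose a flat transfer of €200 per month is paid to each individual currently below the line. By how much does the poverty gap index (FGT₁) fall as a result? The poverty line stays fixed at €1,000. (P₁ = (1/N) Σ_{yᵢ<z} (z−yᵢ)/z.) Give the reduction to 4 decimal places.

Before: below the line — €200, €600; poverty gap index (FGT₁) = 0.150000.
After the €200 transfer: below the line — €400, €800; poverty gap index (FGT₁) = 0.100000.
Reduction = 0.150000 − 0.100000 = 0.0500.

0.0500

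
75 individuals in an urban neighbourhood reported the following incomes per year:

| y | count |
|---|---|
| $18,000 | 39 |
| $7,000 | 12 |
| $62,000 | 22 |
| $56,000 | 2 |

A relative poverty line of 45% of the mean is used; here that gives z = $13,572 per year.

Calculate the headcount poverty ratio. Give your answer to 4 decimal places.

0.1600

12 of the 75 individuals have income below $13,572.
H = 12/75 = 0.1600.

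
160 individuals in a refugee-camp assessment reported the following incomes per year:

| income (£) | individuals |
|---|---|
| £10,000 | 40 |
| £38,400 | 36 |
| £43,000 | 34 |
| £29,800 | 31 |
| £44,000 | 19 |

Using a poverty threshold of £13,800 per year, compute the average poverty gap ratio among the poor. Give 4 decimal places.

Below the line: 40×£10,000 (q = 40 of N = 160).
Shortfall ratios (z−y)/z: 0.2754 (×40); sum = 11.014493.
The income-gap ratio divides by q (the poor only): 11.014493 / 40 = 0.2754.

0.2754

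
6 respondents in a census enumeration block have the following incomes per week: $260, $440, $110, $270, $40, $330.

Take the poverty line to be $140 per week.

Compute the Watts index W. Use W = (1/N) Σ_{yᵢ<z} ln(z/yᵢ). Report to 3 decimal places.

0.249

Below z: $40, $110 (q = 2 of N = 6).
Log gaps: ln(140/40) = 1.2528; ln(140/110) = 0.2412.
W = 1.493925 / 6 = 0.249.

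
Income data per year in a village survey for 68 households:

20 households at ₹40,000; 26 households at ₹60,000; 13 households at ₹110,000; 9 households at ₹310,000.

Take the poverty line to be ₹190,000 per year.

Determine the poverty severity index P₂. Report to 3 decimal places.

Poor units: 20×₹40,000, 26×₹60,000, 13×₹110,000 (q = 59 of N = 68).
Shortfall ratios: (190000−40000)/190000 = 0.7895 (×20); (190000−60000)/190000 = 0.6842 (×26); (190000−110000)/190000 = 0.4211 (×13).
Squared: 0.6233 (×20); 0.4681 (×26); 0.1773 (×13).
Sum = 26.941828; P₂ = 26.941828 / 68 = 0.396.

0.396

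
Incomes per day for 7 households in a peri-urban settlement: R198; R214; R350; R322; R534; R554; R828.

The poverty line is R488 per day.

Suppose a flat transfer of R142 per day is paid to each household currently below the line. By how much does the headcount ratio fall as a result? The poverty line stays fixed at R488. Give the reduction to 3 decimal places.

0.143

Before: below the line — R198, R214, R322, R350; headcount ratio = 0.57143.
After the R142 transfer: below the line — R340, R356, R464; headcount ratio = 0.42857.
Reduction = 0.57143 − 0.42857 = 0.143.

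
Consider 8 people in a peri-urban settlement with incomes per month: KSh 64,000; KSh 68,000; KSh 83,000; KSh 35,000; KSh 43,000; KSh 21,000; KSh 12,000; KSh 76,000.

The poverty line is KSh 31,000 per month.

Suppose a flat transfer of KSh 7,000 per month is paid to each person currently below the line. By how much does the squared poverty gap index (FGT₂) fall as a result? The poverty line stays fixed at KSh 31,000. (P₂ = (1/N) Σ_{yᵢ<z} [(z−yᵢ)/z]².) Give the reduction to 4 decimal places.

Before: below the line — KSh 12,000, KSh 21,000; squared poverty gap index (FGT₂) = 0.059964.
After the KSh 7,000 transfer: below the line — KSh 19,000, KSh 28,000; squared poverty gap index (FGT₂) = 0.019901.
Reduction = 0.059964 − 0.019901 = 0.0401.

0.0401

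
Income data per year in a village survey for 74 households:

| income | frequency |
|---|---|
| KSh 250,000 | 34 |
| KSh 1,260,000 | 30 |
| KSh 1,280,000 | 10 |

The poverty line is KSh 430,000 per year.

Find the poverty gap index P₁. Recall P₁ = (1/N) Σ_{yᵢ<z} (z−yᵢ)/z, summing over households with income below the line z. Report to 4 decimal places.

Below z: 34×KSh 250,000 (q = 34 of N = 74).
Shortfall ratios: (430000−250000)/430000 = 0.4186 (×34).
Sum of shortfalls = 14.232558; P₁ averages over all N: 14.232558 / 74 = 0.1923.

0.1923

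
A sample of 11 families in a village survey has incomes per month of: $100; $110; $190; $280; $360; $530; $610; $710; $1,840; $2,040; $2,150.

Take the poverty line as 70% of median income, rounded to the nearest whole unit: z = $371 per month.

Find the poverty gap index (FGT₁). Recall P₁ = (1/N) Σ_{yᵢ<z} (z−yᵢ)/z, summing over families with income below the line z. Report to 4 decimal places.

Below the line: $100, $110, $190, $280, $360 (q = 5 of N = 11).
Gap ratios (z−y)/z: (371−100)/371 = 0.7305; (371−110)/371 = 0.7035; (371−190)/371 = 0.4879; (371−280)/371 = 0.2453; (371−360)/371 = 0.0296.
Σ = 2.196765. Dividing by the full population N = 11 gives P₁ = 0.1997.

0.1997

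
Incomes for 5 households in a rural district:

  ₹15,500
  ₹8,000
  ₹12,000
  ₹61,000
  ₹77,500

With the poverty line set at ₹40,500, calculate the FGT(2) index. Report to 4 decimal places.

0.3040

Below z: ₹8,000, ₹12,000, ₹15,500 (q = 3 of N = 5).
Shortfall ratios: (40500−8000)/40500 = 0.8025; (40500−12000)/40500 = 0.7037; (40500−15500)/40500 = 0.6173.
Squared: 0.6440; 0.4952; 0.3810.
Sum = 1.520195; P₂ = 1.520195 / 5 = 0.3040.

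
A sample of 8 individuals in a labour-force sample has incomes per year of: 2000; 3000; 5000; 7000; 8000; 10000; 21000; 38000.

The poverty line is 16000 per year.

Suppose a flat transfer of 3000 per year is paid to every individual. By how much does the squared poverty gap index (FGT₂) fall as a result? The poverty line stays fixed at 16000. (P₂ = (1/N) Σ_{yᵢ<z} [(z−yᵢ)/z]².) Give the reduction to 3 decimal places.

Before: below the line — 2000, 3000, 5000, 7000, 8000, 10000; squared poverty gap index (FGT₂) = 0.32568.
After the 3000 transfer: below the line — 5000, 6000, 8000, 10000, 11000, 13000; squared poverty gap index (FGT₂) = 0.17334.
Reduction = 0.32568 − 0.17334 = 0.152.

0.152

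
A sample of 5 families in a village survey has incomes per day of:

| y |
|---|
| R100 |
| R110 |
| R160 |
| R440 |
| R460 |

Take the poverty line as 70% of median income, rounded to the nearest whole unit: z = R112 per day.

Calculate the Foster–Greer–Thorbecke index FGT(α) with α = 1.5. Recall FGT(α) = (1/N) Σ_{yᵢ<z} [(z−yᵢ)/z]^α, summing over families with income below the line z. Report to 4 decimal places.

0.0075

Below z: R100, R110 (q = 2 of N = 5).
Relative gaps: (112−100)/112 = 0.1071; (112−110)/112 = 0.0179.
Raised to α = 1.5: 0.03507; 0.00239.
Sum = 0.037457; FGT(1.5) = 0.037457 / 5 = 0.0075.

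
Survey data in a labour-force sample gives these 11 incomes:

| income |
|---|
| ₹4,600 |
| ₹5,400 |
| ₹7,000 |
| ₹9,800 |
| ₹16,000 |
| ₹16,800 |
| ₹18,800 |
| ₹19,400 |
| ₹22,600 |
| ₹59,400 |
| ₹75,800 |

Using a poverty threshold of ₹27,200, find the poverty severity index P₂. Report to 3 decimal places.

Below the line: ₹4,600, ₹5,400, ₹7,000, ₹9,800, ₹16,000, ₹16,800, ₹18,800, ₹19,400, ₹22,600 (q = 9 of N = 11).
Shortfall ratios: (27200−4600)/27200 = 0.8309; (27200−5400)/27200 = 0.8015; (27200−7000)/27200 = 0.7426; (27200−9800)/27200 = 0.6397; (27200−16000)/27200 = 0.4118; (27200−16800)/27200 = 0.3824; (27200−18800)/27200 = 0.3088; (27200−19400)/27200 = 0.2868; (27200−22600)/27200 = 0.1691.
Squared: 0.6904; 0.6424; 0.5515; 0.4092; 0.1696; 0.1462; 0.0954; 0.0822; 0.0286.
Sum = 2.815420; P₂ = 2.815420 / 11 = 0.256.

0.256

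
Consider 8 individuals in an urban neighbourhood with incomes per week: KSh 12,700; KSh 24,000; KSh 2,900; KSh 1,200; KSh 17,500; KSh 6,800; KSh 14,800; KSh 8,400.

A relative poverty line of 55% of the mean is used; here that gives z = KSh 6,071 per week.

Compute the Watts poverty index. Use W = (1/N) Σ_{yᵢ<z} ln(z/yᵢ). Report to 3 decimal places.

0.295

Below the line: KSh 1,200, KSh 2,900 (q = 2 of N = 8).
Log gaps: ln(6071/1200) = 1.6212; ln(6071/2900) = 0.7388.
W = 2.360014 / 8 = 0.295.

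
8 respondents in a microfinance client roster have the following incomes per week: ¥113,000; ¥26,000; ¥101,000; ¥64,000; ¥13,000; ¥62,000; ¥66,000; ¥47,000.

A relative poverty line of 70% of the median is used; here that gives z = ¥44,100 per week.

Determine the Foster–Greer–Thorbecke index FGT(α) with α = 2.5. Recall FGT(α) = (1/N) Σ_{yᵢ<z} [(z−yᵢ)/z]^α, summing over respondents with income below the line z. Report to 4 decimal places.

0.0657

Poor units: ¥13,000, ¥26,000 (q = 2 of N = 8).
Relative gaps: (44100−13000)/44100 = 0.7052; (44100−26000)/44100 = 0.4104.
Raised to α = 2.5: 0.41764; 0.10792.
Sum = 0.525562; FGT(2.5) = 0.525562 / 8 = 0.0657.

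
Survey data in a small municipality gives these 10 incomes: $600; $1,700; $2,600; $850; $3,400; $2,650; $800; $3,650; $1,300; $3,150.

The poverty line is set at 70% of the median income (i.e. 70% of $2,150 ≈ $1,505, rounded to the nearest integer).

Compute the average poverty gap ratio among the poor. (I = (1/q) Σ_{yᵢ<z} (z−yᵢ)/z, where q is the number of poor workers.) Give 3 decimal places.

Poor units: $600, $800, $850, $1,300 (q = 4 of N = 10).
Relative gaps: 0.6013, 0.4684, 0.4352, 0.1362; sum = 1.641196.
I averages over the q = 4 poor units only: 1.641196 / 4 = 0.410.

0.410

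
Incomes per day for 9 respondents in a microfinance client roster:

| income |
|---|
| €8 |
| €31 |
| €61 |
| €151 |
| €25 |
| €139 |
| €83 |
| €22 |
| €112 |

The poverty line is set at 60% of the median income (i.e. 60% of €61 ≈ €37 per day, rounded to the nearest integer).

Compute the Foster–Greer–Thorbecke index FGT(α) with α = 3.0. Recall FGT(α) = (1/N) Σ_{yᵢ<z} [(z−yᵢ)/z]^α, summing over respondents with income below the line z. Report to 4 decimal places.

Poor units: €8, €22, €25, €31 (q = 4 of N = 9).
Relative gaps: (37−8)/37 = 0.7838; (37−22)/37 = 0.4054; (37−25)/37 = 0.3243; (37−31)/37 = 0.1622.
Raised to α = 3.0: 0.48149; 0.06663; 0.03411; 0.00426.
Sum = 0.586500; FGT(3.0) = 0.586500 / 9 = 0.0652.

0.0652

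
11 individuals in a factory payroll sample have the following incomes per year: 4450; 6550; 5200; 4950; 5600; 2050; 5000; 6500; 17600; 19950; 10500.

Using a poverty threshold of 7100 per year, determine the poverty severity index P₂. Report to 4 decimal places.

0.0867

Below z: 2050, 4450, 4950, 5000, 5200, 5600, 6500, 6550 (q = 8 of N = 11).
Normalized shortfalls: (7100−2050)/7100 = 0.7113; (7100−4450)/7100 = 0.3732; (7100−4950)/7100 = 0.3028; (7100−5000)/7100 = 0.2958; (7100−5200)/7100 = 0.2676; (7100−5600)/7100 = 0.2113; (7100−6500)/7100 = 0.0845; (7100−6550)/7100 = 0.0775.
Squared: 0.5059; 0.1393; 0.0917; 0.0875; 0.0716; 0.0446; 0.0071; 0.0060.
Sum = 0.953779; P₂ = 0.953779 / 11 = 0.0867.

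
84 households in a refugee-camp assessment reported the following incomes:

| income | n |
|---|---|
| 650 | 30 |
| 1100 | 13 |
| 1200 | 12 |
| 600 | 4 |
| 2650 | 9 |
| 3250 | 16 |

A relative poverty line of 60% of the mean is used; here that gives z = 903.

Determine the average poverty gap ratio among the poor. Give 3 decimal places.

Below z: 4×600, 30×650 (q = 34 of N = 84).
Relative gaps: 0.3355 (×4), 0.2802 (×30); sum = 9.747508.
The income-gap ratio divides by q (the poor only): 9.747508 / 34 = 0.287.

0.287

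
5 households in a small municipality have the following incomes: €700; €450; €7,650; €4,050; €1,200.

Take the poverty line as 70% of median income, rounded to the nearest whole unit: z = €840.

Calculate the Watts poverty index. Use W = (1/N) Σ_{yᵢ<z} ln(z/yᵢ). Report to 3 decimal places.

Poor units: €450, €700 (q = 2 of N = 5).
Log shortfalls: ln(840/450) = 0.6242; ln(840/700) = 0.1823.
W = 0.806476 / 5 = 0.161.

0.161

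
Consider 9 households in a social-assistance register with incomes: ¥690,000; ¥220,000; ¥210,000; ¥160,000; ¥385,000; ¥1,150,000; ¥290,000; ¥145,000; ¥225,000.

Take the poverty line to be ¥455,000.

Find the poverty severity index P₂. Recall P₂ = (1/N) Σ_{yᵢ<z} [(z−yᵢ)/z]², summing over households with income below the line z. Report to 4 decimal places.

0.2058

Below the line: ¥145,000, ¥160,000, ¥210,000, ¥220,000, ¥225,000, ¥290,000, ¥385,000 (q = 7 of N = 9).
Gap ratios (z−y)/z: (455000−145000)/455000 = 0.6813; (455000−160000)/455000 = 0.6484; (455000−210000)/455000 = 0.5385; (455000−220000)/455000 = 0.5165; (455000−225000)/455000 = 0.5055; (455000−290000)/455000 = 0.3626; (455000−385000)/455000 = 0.1538.
Squared: 0.4642; 0.4204; 0.2899; 0.2668; 0.2555; 0.1315; 0.0237.
Sum = 1.851950; P₂ = 1.851950 / 9 = 0.2058.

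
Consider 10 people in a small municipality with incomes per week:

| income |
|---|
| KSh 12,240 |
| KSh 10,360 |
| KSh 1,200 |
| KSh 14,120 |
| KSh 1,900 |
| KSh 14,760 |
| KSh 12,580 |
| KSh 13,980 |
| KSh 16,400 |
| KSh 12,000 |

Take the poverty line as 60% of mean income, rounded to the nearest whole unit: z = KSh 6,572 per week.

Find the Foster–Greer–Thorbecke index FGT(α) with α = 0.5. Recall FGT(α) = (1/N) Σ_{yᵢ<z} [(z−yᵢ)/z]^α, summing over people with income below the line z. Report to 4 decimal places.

Incomes under z: KSh 1,200, KSh 1,900 (q = 2 of N = 10).
Gap ratios (z−y)/z: (6572−1200)/6572 = 0.8174; (6572−1900)/6572 = 0.7109.
Raised to α = 0.5: 0.90411; 0.84315.
Sum = 1.747251; FGT(0.5) = 1.747251 / 10 = 0.1747.

0.1747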